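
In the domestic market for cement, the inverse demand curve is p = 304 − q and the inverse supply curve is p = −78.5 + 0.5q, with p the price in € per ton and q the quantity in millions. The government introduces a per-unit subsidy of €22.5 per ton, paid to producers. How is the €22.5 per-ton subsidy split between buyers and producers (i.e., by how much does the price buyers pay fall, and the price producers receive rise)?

Buyers gain €15 per ton; producers gain €7.5 per ton.

Inverting to q(p) form: qd = 304 − p; qs = 2p + 157.
Before the subsidy: set 304 − p = 2p + 157 → p* = €49, q* = 255.
With a per-unit subsidy paid to producers, each receives p + 22.5 per unit sold, so supply becomes qs = 2(p + 22.5) + 157.
New equilibrium: buyers pay €34, producers receive €56.5, q = 270. (Wedge: pb − ps = −22.5.)
Gain to buyers: €15; to producers: €7.5. (They sum to €22.5.)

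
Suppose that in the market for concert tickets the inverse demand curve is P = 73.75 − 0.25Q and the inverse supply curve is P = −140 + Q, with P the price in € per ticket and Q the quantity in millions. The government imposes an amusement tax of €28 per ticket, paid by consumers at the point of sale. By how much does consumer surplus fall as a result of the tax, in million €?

Consumer surplus falls by €894.88 million.

Rewrite in direct form: Qd = 295 − 4P and Qs = P + 140.
Without the tax, 295 − 4P = P + 140 gives 5P = 155, so P* = €31 and Q* = 171.
With the tax collected from consumers, demand (in seller-price terms) shifts: Qd = 295 − 4(P + 28).
Solving gives Q = 148.6 with consumers paying €36.6 and producers receiving €8.6 (the €28 wedge).
ΔCS is the trapezoid between Q = 148.6 and Q = 171 of height €5.6: ½ · (171 + 148.6) · 5.6 = €894.88.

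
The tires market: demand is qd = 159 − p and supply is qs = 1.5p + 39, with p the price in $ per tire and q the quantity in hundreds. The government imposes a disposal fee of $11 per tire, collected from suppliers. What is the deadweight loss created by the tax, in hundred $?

Deadweight loss = $36.3 hundred.

Before the tax: set 159 − p = 1.5p + 39 → p* = $48, q* = 111.
With the tax collected from suppliers, supply shifts: qs = 1.5(p − 11) + 39.
Solving gives q = 104.4 with consumers paying $54.6 and suppliers receiving $43.6 (the $11 wedge).
Quantity falls by |ΔQ| = |111 − 104.4| = 6.6.
DWL = ½ · t · |ΔQ| = ½ · 11 · 6.6 = $36.3.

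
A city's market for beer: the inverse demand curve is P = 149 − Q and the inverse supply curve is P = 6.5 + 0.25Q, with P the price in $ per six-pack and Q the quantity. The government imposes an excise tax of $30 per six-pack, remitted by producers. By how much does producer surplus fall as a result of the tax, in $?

Rewrite in direct form: Qd = 149 − P and Qs = 4P − 26.
Before the tax: set 149 − P = 4P − 26 → P* = $35, Q* = 114.
With the tax collected from producers, supply shifts: Qs = 4(P − 30) − 26.
New equilibrium: consumers pay $59, producers receive $29, Q = 90. (Wedge: Pb − Ps = 30.)
ΔPS is the trapezoid between Q = 90 and Q = 114 of height $6: ½ · (114 + 90) · 6 = $612.

Producer surplus falls by $612.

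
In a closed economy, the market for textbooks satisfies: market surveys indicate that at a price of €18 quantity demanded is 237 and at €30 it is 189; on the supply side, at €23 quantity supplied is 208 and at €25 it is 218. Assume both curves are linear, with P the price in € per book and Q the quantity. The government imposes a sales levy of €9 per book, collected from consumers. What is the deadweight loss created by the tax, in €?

Deadweight loss = €90.

Demand slope: (189 − 237)/(30 − 18) = -4, so Qd = 309 − 4P.
Supply slope: (218 − 208)/(25 − 23) = 5, so Qs = 5P + 93.
Without the tax, 309 − 4P = 5P + 93 gives 9P = 216, so P* = €24 and Q* = 213.
With the tax collected from consumers, demand (in seller-price terms) shifts: Qd = 309 − 4(P + 9).
Solving gives Q = 193 with consumers paying €29 and suppliers receiving €20 (the €9 wedge).
Quantity falls by |ΔQ| = |213 − 193| = 20.
DWL = ½ · t · |ΔQ| = ½ · 9 · 20 = €90.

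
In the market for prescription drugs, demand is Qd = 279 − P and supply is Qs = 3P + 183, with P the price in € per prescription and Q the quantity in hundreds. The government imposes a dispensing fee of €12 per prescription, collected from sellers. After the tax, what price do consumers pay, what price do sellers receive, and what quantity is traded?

Consumers pay €33; sellers receive €21; quantity = 246.

Before the tax: set 279 − P = 3P + 183 → P* = €24, Q* = 255.
With the tax collected from sellers, supply shifts: Qs = 3(P − 12) + 183.
New equilibrium: consumers pay €33, sellers receive €21, Q = 246. (Wedge: Pb − Ps = 12.)
The less price-elastic side of the market bears the larger share of a per-unit tax.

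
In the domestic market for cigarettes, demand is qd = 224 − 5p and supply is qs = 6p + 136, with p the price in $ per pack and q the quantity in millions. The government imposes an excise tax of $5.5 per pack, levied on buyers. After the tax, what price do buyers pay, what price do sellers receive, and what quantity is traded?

Without the tax, 224 − 5p = 6p + 136 gives 11p = 88, so p* = $8 and q* = 184.
With the tax collected from buyers, demand (in seller-price terms) shifts: qd = 224 − 5(p + 5.5).
Solving gives q = 169 with buyers paying $11 and sellers receiving $5.5 (the $5.5 wedge).

Buyers pay $11; sellers receive $5.5; quantity = 169.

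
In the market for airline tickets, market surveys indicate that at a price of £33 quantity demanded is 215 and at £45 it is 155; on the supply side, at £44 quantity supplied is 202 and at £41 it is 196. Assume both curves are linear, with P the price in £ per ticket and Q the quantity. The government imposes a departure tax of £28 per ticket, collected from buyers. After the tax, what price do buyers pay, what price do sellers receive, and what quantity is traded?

Buyers pay £46; sellers receive £18; quantity = 150.

Demand slope: (155 − 215)/(45 − 33) = -5, so Qd = 380 − 5P.
Supply slope: (196 − 202)/(41 − 44) = 2, so Qs = 2P + 114.
Before the tax: set 380 − 5P = 2P + 114 → P* = £38, Q* = 190.
With the tax collected from buyers, demand (in seller-price terms) shifts: Qd = 380 − 5(P + 28).
Solving gives Q = 150 with buyers paying £46 and sellers receiving £18 (the £28 wedge).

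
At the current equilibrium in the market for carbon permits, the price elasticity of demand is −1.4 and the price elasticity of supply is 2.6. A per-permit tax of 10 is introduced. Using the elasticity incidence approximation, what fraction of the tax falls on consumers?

Consumers' share ≈ 0.65.

Incidence ratio: consumers' share ≈ εs / (εs + |εd|) = 2.6 / (2.6 + 1.4) = 0.65.
Supply is the more elastic side, so consumers bear the larger share.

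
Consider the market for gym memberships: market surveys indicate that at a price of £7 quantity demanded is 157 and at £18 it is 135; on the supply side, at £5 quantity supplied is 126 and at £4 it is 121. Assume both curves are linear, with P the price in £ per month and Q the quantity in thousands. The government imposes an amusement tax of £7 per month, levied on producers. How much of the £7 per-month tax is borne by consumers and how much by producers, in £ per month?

Consumers bear £5 per month; producers bear £2 per month.

Demand slope: (135 − 157)/(18 − 7) = -2, so Qd = 171 − 2P.
Supply slope: (121 − 126)/(4 − 5) = 5, so Qs = 5P + 101.
Before the tax: set 171 − 2P = 5P + 101 → P* = £10, Q* = 151.
With the tax collected from producers, supply shifts: Qs = 5(P − 7) + 101.
Solving gives Q = 141 with consumers paying £15 and producers receiving £8 (the £7 wedge).
Burden on consumers: £5; on producers: £2. (They sum to £7.)
The less price-elastic side of the market bears the larger share of a per-unit tax.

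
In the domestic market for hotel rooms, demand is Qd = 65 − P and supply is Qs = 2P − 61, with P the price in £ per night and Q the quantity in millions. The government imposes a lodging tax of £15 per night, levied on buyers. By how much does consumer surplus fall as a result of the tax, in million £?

Without the tax, 65 − P = 2P − 61 gives 3P = 126, so P* = £42 and Q* = 23.
With the tax collected from buyers, demand (in seller-price terms) shifts: Qd = 65 − (P + 15).
Solving gives Q = 13 with buyers paying £52 and producers receiving £37 (the £15 wedge).
ΔCS is the trapezoid between Q = 13 and Q = 23 of height £10: ½ · (23 + 13) · 10 = £180.

Consumer surplus falls by £180 million.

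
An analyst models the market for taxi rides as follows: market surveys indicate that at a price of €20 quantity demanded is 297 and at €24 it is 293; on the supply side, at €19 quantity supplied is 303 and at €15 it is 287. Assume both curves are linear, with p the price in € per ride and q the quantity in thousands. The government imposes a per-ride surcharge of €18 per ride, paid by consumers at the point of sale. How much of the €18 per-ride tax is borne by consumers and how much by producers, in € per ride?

Demand slope: (293 − 297)/(24 − 20) = -1, so qd = 317 − p.
Supply slope: (287 − 303)/(15 − 19) = 4, so qs = 4p + 227.
Without the tax, 317 − p = 4p + 227 gives 5p = 90, so p* = €18 and q* = 299.
With the tax collected from consumers, demand (in seller-price terms) shifts: qd = 317 − (p + 18).
Solving gives q = 284.6 with consumers paying €32.4 and producers receiving €14.4 (the €18 wedge).
Burden on consumers: €14.4; on producers: €3.6. (They sum to €18.)

Consumers bear €14.4 per ride; producers bear €3.6 per ride.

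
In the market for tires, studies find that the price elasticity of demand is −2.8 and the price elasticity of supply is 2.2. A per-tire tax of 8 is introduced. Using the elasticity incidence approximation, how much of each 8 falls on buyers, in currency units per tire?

Incidence ratio: buyers' share ≈ εs / (εs + |εd|) = 2.2 / (2.2 + 2.8) = 0.44.
So buyers bear ≈ 0.44 × 8 = 3.52; suppliers bear 4.48.

Buyers bear ≈ 3.52 per tire.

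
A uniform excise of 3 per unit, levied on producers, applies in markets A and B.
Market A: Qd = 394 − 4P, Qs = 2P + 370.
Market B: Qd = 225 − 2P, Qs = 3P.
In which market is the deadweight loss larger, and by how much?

Market A: pre-tax P* = 4, Q* = 378; post-tax Q = 374; deadweight loss = 6.
Market B: pre-tax P* = 45, Q* = 135; post-tax Q = 131.4; deadweight loss = 5.4.
Difference: 6 vs 5.4 → market A is larger by 0.6.

Market A, by 0.6.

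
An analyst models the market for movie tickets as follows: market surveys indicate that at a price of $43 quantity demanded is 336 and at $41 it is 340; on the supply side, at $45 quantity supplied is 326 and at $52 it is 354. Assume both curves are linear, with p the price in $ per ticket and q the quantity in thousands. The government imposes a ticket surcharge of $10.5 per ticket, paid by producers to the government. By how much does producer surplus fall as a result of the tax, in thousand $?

Producer surplus falls by $1130.5 thousand.

Demand slope: (340 − 336)/(41 − 43) = -2, so qd = 422 − 2p.
Supply slope: (354 − 326)/(52 − 45) = 4, so qs = 4p + 146.
Before the tax: set 422 − 2p = 4p + 146 → p* = $46, q* = 330.
With the tax collected from producers, supply shifts: qs = 4(p − 10.5) + 146.
Solving gives q = 316 with consumers paying $53 and producers receiving $42.5 (the $10.5 wedge).
ΔPS is the trapezoid between Q = 316 and Q = 330 of height $3.5: ½ · (330 + 316) · 3.5 = $1130.5.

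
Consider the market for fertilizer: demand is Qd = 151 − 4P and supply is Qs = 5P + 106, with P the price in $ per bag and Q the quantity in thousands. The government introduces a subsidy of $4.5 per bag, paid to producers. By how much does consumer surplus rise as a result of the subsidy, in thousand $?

Before the subsidy: set 151 − 4P = 5P + 106 → P* = $5, Q* = 131.
With a per-unit subsidy paid to producers, each receives P + 4.5 per unit sold, so supply becomes Qs = 5(P + 4.5) + 106.
New equilibrium: buyers pay $2.5, producers receive $7, Q = 141. (Wedge: Pb − Ps = −4.5.)
ΔCS is the trapezoid between Q = 141 and Q = 131 of height $2.5: ½ · (131 + 141) · 2.5 = $340.

Consumer surplus rises by $340 thousand.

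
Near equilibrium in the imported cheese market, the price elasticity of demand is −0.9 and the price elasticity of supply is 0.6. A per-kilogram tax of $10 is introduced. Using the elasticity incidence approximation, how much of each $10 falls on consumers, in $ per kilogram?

Incidence ratio: consumers' share ≈ εs / (εs + |εd|) = 0.6 / (0.6 + 0.9) = 0.4.
So consumers bear ≈ 0.4 × $10 = $4; sellers bear $6.

Consumers bear ≈ $4 per kilogram.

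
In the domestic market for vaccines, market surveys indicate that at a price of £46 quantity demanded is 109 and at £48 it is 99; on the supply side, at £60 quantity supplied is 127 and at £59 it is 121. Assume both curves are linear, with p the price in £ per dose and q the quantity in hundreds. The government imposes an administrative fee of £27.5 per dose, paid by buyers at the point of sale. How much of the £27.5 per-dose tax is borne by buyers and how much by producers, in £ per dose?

Buyers bear £15 per dose; producers bear £12.5 per dose.

Demand slope: (99 − 109)/(48 − 46) = -5, so qd = 339 − 5p.
Supply slope: (121 − 127)/(59 − 60) = 6, so qs = 6p − 233.
Before the tax: set 339 − 5p = 6p − 233 → p* = £52, q* = 79.
With the tax collected from buyers, demand (in seller-price terms) shifts: qd = 339 − 5(p + 27.5).
Solving gives q = 4 with buyers paying £67 and producers receiving £39.5 (the £27.5 wedge).
Burden on buyers: £15; on producers: £12.5. (They sum to £27.5.)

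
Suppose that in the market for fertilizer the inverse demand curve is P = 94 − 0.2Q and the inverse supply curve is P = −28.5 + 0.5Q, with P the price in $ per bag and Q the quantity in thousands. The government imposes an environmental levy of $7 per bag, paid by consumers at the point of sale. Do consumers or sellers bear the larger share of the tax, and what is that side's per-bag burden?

Rewrite in direct form: Qd = 470 − 5P and Qs = 2P + 57.
Without the tax, 470 − 5P = 2P + 57 gives 7P = 413, so P* = $59 and Q* = 175.
With the tax collected from consumers, demand (in seller-price terms) shifts: Qd = 470 − 5(P + 7).
New equilibrium: consumers pay $61, sellers receive $54, Q = 165. (Wedge: Pb − Ps = 7.)
Per-bag burden: consumers $2, sellers $5.
Sellers take the larger share because supply is less price-elastic here (demand slope 5 vs supply slope 2).
The less price-elastic side of the market bears the larger share of a per-unit tax.

Sellers bear the larger share: $5 per bag.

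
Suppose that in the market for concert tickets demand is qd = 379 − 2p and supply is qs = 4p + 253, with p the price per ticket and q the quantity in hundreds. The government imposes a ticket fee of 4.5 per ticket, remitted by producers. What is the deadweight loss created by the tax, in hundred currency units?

Without the tax, 379 − 2p = 4p + 253 gives 6p = 126, so p* = 21 and q* = 337.
With the tax collected from producers, supply shifts: qs = 4(p − 4.5) + 253.
Solving gives q = 331 with consumers paying 24 and producers receiving 19.5 (the 4.5 wedge).
Quantity falls by |ΔQ| = |337 − 331| = 6.
DWL = ½ · t · |ΔQ| = ½ · 4.5 · 6 = 13.5.

Deadweight loss = 13.5 hundred.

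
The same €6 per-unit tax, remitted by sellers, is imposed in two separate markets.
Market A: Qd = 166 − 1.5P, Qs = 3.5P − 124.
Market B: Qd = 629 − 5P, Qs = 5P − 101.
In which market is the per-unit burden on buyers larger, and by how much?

Market A: pre-tax P* = €58, Q* = 79; post-tax Q = 72.7; per-unit burden on buyers = €4.2.
Market B: pre-tax P* = €73, Q* = 264; post-tax Q = 249; per-unit burden on buyers = €3.
Difference: €4.2 vs €3 → market A is larger by €1.2.

Market A, by €1.2.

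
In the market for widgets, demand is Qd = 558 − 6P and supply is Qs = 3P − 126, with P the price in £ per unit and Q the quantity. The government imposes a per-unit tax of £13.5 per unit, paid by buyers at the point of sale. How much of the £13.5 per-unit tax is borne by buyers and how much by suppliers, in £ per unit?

Buyers bear £4.5 per unit; suppliers bear £9 per unit.

Before the tax: set 558 − 6P = 3P − 126 → P* = £76, Q* = 102.
With the tax collected from buyers, demand (in seller-price terms) shifts: Qd = 558 − 6(P + 13.5).
New equilibrium: buyers pay £80.5, suppliers receive £67, Q = 75. (Wedge: Pb − Ps = 13.5.)
Burden on buyers: £4.5; on suppliers: £9. (They sum to £13.5.)
The less price-elastic side of the market bears the larger share of a per-unit tax.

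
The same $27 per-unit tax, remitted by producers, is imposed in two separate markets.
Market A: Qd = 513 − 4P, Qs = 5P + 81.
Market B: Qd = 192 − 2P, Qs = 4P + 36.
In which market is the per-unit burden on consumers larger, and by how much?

Market A: pre-tax P* = $48, Q* = 321; post-tax Q = 261; per-unit burden on consumers = $15.
Market B: pre-tax P* = $26, Q* = 140; post-tax Q = 104; per-unit burden on consumers = $18.
Difference: $15 vs $18 → market B is larger by $3.

Market B, by $3.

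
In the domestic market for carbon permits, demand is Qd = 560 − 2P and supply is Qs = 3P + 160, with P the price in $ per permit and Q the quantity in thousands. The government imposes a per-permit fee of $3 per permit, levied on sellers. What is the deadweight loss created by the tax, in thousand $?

Deadweight loss = $5.4 thousand.

Without the tax, 560 − 2P = 3P + 160 gives 5P = 400, so P* = $80 and Q* = 400.
With the tax collected from sellers, supply shifts: Qs = 3(P − 3) + 160.
New equilibrium: consumers pay $81.8, sellers receive $78.8, Q = 396.4. (Wedge: Pb − Ps = 3.)
Quantity falls by |ΔQ| = |400 − 396.4| = 3.6.
DWL = ½ · t · |ΔQ| = ½ · 3 · 3.6 = $5.4.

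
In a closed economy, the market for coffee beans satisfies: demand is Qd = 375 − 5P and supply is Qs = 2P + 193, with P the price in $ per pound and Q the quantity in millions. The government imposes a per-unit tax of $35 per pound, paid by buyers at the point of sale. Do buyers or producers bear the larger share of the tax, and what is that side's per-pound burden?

Producers bear the larger share: $25 per pound.

Without the tax, 375 − 5P = 2P + 193 gives 7P = 182, so P* = $26 and Q* = 245.
With the tax collected from buyers, demand (in seller-price terms) shifts: Qd = 375 − 5(P + 35).
Solving gives Q = 195 with buyers paying $36 and producers receiving $1 (the $35 wedge).
Per-pound burden: buyers $10, producers $25.
Producers take the larger share because supply is less price-elastic here (demand slope 5 vs supply slope 2).
The less price-elastic side of the market bears the larger share of a per-unit tax.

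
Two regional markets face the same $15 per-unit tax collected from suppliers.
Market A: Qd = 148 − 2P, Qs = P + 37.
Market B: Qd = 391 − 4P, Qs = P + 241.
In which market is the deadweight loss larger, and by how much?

Market B, by $15.

Market A: pre-tax P* = $37, Q* = 74; post-tax Q = 64; deadweight loss = $75.
Market B: pre-tax P* = $30, Q* = 271; post-tax Q = 259; deadweight loss = $90.
Difference: $75 vs $90 → market B is larger by $15.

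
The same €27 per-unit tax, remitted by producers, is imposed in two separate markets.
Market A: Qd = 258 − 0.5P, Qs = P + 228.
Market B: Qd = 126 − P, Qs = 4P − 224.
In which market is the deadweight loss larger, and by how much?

Market B, by €170.1.

Market A: pre-tax P* = €20, Q* = 248; post-tax Q = 239; deadweight loss = €121.5.
Market B: pre-tax P* = €70, Q* = 56; post-tax Q = 34.4; deadweight loss = €291.6.
Difference: €121.5 vs €291.6 → market B is larger by €170.1.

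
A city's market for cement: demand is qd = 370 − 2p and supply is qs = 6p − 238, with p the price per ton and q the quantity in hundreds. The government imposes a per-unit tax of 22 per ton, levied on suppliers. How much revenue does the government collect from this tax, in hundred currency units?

Without the tax, 370 − 2p = 6p − 238 gives 8p = 608, so p* = 76 and q* = 218.
With the tax collected from suppliers, supply shifts: qs = 6(p − 22) − 238.
New equilibrium: buyers pay 92.5, suppliers receive 70.5, q = 185. (Wedge: pb − ps = 22.)
Revenue = t · Q = 22 · 185 = 4070.

Tax revenue = 4070 hundred.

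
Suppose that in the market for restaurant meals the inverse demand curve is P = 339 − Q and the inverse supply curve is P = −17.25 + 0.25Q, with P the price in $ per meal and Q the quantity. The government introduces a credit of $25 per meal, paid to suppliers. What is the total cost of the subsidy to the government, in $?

Government outlay = $7625.

Rewrite in direct form: Qd = 339 − P and Qs = 4P + 69.
Without the subsidy, 339 − P = 4P + 69 gives 5P = 270, so P* = $54 and Q* = 285.
With a per-unit subsidy paid to suppliers, each receives P + 25 per unit sold, so supply becomes Qs = 4(P + 25) + 69.
New equilibrium: buyers pay $34, suppliers receive $59, Q = 305. (Wedge: Pb − Ps = −25.)
Outlay = t · Q = 25 · 305 = $7625.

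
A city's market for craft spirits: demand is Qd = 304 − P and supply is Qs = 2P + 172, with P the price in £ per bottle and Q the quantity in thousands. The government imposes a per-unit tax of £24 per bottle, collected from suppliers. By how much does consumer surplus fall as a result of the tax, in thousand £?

Before the tax: set 304 − P = 2P + 172 → P* = £44, Q* = 260.
With the tax collected from suppliers, supply shifts: Qs = 2(P − 24) + 172.
Solving gives Q = 244 with buyers paying £60 and suppliers receiving £36 (the £24 wedge).
ΔCS is the trapezoid between Q = 244 and Q = 260 of height £16: ½ · (260 + 244) · 16 = £4032.

Consumer surplus falls by £4032 thousand.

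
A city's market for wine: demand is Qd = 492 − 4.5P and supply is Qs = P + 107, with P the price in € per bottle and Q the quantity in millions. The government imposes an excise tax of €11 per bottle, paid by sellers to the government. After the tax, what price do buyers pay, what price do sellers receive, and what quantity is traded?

Before the tax: set 492 − 4.5P = P + 107 → P* = €70, Q* = 177.
With the tax collected from sellers, supply shifts: Qs = (P − 11) + 107.
Solving gives Q = 168 with buyers paying €72 and sellers receiving €61 (the €11 wedge).
The less price-elastic side of the market bears the larger share of a per-unit tax.

Buyers pay €72; sellers receive €61; quantity = 168.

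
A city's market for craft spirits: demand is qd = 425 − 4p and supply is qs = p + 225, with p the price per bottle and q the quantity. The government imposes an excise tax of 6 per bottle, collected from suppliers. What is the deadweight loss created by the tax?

Deadweight loss = 14.4.

Without the tax, 425 − 4p = p + 225 gives 5p = 200, so p* = 40 and q* = 265.
With the tax collected from suppliers, supply shifts: qs = (p − 6) + 225.
Solving gives q = 260.2 with buyers paying 41.2 and suppliers receiving 35.2 (the 6 wedge).
Quantity falls by |ΔQ| = |265 − 260.2| = 4.8.
DWL = ½ · t · |ΔQ| = ½ · 6 · 4.8 = 14.4.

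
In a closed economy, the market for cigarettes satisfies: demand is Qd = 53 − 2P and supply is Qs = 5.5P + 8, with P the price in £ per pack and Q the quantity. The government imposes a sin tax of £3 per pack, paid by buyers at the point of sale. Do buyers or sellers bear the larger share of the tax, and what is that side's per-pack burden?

Buyers bear the larger share: £2.2 per pack.

Without the tax, 53 − 2P = 5.5P + 8 gives 7.5P = 45, so P* = £6 and Q* = 41.
With the tax collected from buyers, demand (in seller-price terms) shifts: Qd = 53 − 2(P + 3).
Solving gives Q = 36.6 with buyers paying £8.2 and sellers receiving £5.2 (the £3 wedge).
Per-pack burden: buyers £2.2, sellers £0.8.
Buyers take the larger share because demand is less price-elastic here (demand slope 2 vs supply slope 5.5).
The less price-elastic side of the market bears the larger share of a per-unit tax.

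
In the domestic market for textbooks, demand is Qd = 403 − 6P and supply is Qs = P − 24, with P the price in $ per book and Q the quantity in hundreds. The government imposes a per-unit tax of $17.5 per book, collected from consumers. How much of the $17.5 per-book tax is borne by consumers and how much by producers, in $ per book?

Without the tax, 403 − 6P = P − 24 gives 7P = 427, so P* = $61 and Q* = 37.
With the tax collected from consumers, demand (in seller-price terms) shifts: Qd = 403 − 6(P + 17.5).
New equilibrium: consumers pay $63.5, producers receive $46, Q = 22. (Wedge: Pb − Ps = 17.5.)
Burden on consumers: $2.5; on producers: $15. (They sum to $17.5.)

Consumers bear $2.5 per book; producers bear $15 per book.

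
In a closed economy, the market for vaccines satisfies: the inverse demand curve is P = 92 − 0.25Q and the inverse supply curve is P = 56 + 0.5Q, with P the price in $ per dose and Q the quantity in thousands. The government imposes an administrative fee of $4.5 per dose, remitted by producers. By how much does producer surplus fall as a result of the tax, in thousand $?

Rewrite in direct form: Qd = 368 − 4P and Qs = 2P − 112.
Without the tax, 368 − 4P = 2P − 112 gives 6P = 480, so P* = $80 and Q* = 48.
With the tax collected from producers, supply shifts: Qs = 2(P − 4.5) − 112.
New equilibrium: buyers pay $81.5, producers receive $77, Q = 42. (Wedge: Pb − Ps = 4.5.)
ΔPS is the trapezoid between Q = 42 and Q = 48 of height $3: ½ · (48 + 42) · 3 = $135.

Producer surplus falls by $135 thousand.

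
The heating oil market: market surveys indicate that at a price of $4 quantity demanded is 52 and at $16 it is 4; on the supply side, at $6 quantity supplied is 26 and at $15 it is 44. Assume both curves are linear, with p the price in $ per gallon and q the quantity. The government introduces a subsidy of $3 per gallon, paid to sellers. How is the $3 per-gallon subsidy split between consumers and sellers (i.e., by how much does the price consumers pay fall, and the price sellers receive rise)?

Consumers gain $1 per gallon; sellers gain $2 per gallon.

Demand slope: (4 − 52)/(16 − 4) = -4, so qd = 68 − 4p.
Supply slope: (44 − 26)/(15 − 6) = 2, so qs = 2p + 14.
Before the subsidy: set 68 − 4p = 2p + 14 → p* = $9, q* = 32.
With a per-unit subsidy paid to sellers, each receives p + 3 per unit sold, so supply becomes qs = 2(p + 3) + 14.
Solving gives q = 36 with consumers paying $8 and sellers receiving $11 (the $3 wedge).
Gain to consumers: $1; to sellers: $2. (They sum to $3.)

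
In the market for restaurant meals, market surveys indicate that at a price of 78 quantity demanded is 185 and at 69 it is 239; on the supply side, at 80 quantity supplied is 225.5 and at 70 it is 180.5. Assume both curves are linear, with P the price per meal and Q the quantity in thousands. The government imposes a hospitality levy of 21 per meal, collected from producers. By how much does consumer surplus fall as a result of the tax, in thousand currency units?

Demand slope: (239 − 185)/(69 − 78) = -6, so Qd = 653 − 6P.
Supply slope: (180.5 − 225.5)/(70 − 80) = 4.5, so Qs = 4.5P − 134.5.
Before the tax: set 653 − 6P = 4.5P − 134.5 → P* = 75, Q* = 203.
With the tax collected from producers, supply shifts: Qs = 4.5(P − 21) − 134.5.
New equilibrium: buyers pay 84, producers receive 63, Q = 149. (Wedge: Pb − Ps = 21.)
ΔCS is the trapezoid between Q = 149 and Q = 203 of height 9: ½ · (203 + 149) · 9 = 1584.

Consumer surplus falls by 1584 thousand.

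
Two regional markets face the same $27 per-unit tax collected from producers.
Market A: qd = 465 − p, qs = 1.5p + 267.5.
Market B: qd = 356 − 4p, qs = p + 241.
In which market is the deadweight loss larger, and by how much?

Market B, by $72.9.

Market A: pre-tax p* = $79, q* = 386; post-tax q = 369.8; deadweight loss = $218.7.
Market B: pre-tax p* = $23, q* = 264; post-tax q = 242.4; deadweight loss = $291.6.
Difference: $218.7 vs $291.6 → market B is larger by $72.9.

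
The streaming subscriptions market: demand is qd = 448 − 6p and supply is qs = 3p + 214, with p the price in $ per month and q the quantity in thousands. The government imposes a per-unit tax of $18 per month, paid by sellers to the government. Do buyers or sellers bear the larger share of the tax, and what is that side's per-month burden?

Sellers bear the larger share: $12 per month.

Without the tax, 448 − 6p = 3p + 214 gives 9p = 234, so p* = $26 and q* = 292.
With the tax collected from sellers, supply shifts: qs = 3(p − 18) + 214.
Solving gives q = 256 with buyers paying $32 and sellers receiving $14 (the $18 wedge).
Per-month burden: buyers $6, sellers $12.
Sellers take the larger share because supply is less price-elastic here (demand slope 6 vs supply slope 3).
The less price-elastic side of the market bears the larger share of a per-unit tax.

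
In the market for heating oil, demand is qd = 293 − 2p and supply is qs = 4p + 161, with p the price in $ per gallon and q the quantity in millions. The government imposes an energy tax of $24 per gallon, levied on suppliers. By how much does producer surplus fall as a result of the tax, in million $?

Producer surplus falls by $1864 million.

Without the tax, 293 − 2p = 4p + 161 gives 6p = 132, so p* = $22 and q* = 249.
With the tax collected from suppliers, supply shifts: qs = 4(p − 24) + 161.
Solving gives q = 217 with buyers paying $38 and suppliers receiving $14 (the $24 wedge).
ΔPS is the trapezoid between Q = 217 and Q = 249 of height $8: ½ · (249 + 217) · 8 = $1864.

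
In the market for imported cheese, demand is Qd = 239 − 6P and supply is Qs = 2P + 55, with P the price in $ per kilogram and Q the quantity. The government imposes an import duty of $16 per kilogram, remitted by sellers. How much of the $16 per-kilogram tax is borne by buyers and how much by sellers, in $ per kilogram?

Buyers bear $4 per kilogram; sellers bear $12 per kilogram.

Before the tax: set 239 − 6P = 2P + 55 → P* = $23, Q* = 101.
With the tax collected from sellers, supply shifts: Qs = 2(P − 16) + 55.
New equilibrium: buyers pay $27, sellers receive $11, Q = 77. (Wedge: Pb − Ps = 16.)
Burden on buyers: $4; on sellers: $12. (They sum to $16.)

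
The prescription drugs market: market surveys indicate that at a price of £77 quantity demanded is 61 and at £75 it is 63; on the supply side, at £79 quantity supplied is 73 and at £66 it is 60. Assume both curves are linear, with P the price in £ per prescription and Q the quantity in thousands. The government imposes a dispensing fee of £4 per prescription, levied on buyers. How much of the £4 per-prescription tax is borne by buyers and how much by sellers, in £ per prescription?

Buyers bear £2 per prescription; sellers bear £2 per prescription.

Demand slope: (63 − 61)/(75 − 77) = -1, so Qd = 138 − P.
Supply slope: (60 − 73)/(66 − 79) = 1, so Qs = P − 6.
Before the tax: set 138 − P = P − 6 → P* = £72, Q* = 66.
With the tax collected from buyers, demand (in seller-price terms) shifts: Qd = 138 − (P + 4).
Solving gives Q = 64 with buyers paying £74 and sellers receiving £70 (the £4 wedge).
Burden on buyers: £2; on sellers: £2. (They sum to £4.)
The less price-elastic side of the market bears the larger share of a per-unit tax.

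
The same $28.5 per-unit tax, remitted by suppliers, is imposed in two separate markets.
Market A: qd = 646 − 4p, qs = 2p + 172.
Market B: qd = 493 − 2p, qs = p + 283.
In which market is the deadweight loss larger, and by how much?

Market A, by $270.75.

Market A: pre-tax p* = $79, q* = 330; post-tax q = 292; deadweight loss = $541.5.
Market B: pre-tax p* = $70, q* = 353; post-tax q = 334; deadweight loss = $270.75.
Difference: $541.5 vs $270.75 → market A is larger by $270.75.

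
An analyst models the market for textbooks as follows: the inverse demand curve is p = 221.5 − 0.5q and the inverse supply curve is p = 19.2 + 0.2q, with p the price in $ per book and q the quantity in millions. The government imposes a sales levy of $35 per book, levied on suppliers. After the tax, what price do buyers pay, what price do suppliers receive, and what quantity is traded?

Buyers pay $102; suppliers receive $67; quantity = 239.

Rewrite in direct form: qd = 443 − 2p and qs = 5p − 96.
Before the tax: set 443 − 2p = 5p − 96 → p* = $77, q* = 289.
With the tax collected from suppliers, supply shifts: qs = 5(p − 35) − 96.
New equilibrium: buyers pay $102, suppliers receive $67, q = 239. (Wedge: pb − ps = 35.)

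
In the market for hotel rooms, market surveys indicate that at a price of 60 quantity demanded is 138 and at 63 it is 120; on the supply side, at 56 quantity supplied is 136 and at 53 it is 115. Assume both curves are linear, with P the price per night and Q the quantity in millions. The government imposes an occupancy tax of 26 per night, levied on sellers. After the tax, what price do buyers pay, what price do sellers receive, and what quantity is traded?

Buyers pay 72; sellers receive 46; quantity = 66.

Demand slope: (120 − 138)/(63 − 60) = -6, so Qd = 498 − 6P.
Supply slope: (115 − 136)/(53 − 56) = 7, so Qs = 7P − 256.
Without the tax, 498 − 6P = 7P − 256 gives 13P = 754, so P* = 58 and Q* = 150.
With the tax collected from sellers, supply shifts: Qs = 7(P − 26) − 256.
Solving gives Q = 66 with buyers paying 72 and sellers receiving 46 (the 26 wedge).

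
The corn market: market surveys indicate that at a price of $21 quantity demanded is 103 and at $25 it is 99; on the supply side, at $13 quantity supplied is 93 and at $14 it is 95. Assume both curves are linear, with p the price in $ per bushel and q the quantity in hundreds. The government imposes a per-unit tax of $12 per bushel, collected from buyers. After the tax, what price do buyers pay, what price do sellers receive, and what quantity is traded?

Buyers pay $27; sellers receive $15; quantity = 97.

Demand slope: (99 − 103)/(25 − 21) = -1, so qd = 124 − p.
Supply slope: (95 − 93)/(14 − 13) = 2, so qs = 2p + 67.
Before the tax: set 124 − p = 2p + 67 → p* = $19, q* = 105.
With the tax collected from buyers, demand (in seller-price terms) shifts: qd = 124 − (p + 12).
New equilibrium: buyers pay $27, sellers receive $15, q = 97. (Wedge: pb − ps = 12.)
The less price-elastic side of the market bears the larger share of a per-unit tax.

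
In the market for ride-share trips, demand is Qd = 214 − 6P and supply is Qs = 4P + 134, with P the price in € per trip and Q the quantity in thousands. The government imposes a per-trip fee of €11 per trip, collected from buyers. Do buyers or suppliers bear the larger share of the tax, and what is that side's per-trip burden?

Suppliers bear the larger share: €6.6 per trip.

Before the tax: set 214 − 6P = 4P + 134 → P* = €8, Q* = 166.
With the tax collected from buyers, demand (in seller-price terms) shifts: Qd = 214 − 6(P + 11).
New equilibrium: buyers pay €12.4, suppliers receive €1.4, Q = 139.6. (Wedge: Pb − Ps = 11.)
Per-trip burden: buyers €4.4, suppliers €6.6.
Suppliers take the larger share because supply is less price-elastic here (demand slope 6 vs supply slope 4).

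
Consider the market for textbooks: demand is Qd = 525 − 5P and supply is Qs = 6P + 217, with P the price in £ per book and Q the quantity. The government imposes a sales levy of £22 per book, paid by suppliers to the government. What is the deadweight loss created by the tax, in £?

Before the tax: set 525 − 5P = 6P + 217 → P* = £28, Q* = 385.
With the tax collected from suppliers, supply shifts: Qs = 6(P − 22) + 217.
Solving gives Q = 325 with consumers paying £40 and suppliers receiving £18 (the £22 wedge).
Quantity falls by |ΔQ| = |385 − 325| = 60.
DWL = ½ · t · |ΔQ| = ½ · 22 · 60 = £660.

Deadweight loss = £660.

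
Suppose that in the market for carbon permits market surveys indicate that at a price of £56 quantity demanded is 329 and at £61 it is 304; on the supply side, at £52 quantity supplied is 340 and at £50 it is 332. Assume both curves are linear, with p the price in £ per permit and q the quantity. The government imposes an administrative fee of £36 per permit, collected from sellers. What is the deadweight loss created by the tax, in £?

Deadweight loss = £1440.

Demand slope: (304 − 329)/(61 − 56) = -5, so qd = 609 − 5p.
Supply slope: (332 − 340)/(50 − 52) = 4, so qs = 4p + 132.
Without the tax, 609 − 5p = 4p + 132 gives 9p = 477, so p* = £53 and q* = 344.
With the tax collected from sellers, supply shifts: qs = 4(p − 36) + 132.
Solving gives q = 264 with buyers paying £69 and sellers receiving £33 (the £36 wedge).
Quantity falls by |ΔQ| = |344 − 264| = 80.
DWL = ½ · t · |ΔQ| = ½ · 36 · 80 = £1440.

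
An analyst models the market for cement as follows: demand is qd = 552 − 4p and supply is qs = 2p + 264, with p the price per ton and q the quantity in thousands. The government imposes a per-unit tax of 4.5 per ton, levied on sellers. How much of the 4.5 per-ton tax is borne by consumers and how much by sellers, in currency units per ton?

Consumers bear 1.5 per ton; sellers bear 3 per ton.

Before the tax: set 552 − 4p = 2p + 264 → p* = 48, q* = 360.
With the tax collected from sellers, supply shifts: qs = 2(p − 4.5) + 264.
Solving gives q = 354 with consumers paying 49.5 and sellers receiving 45 (the 4.5 wedge).
Burden on consumers: 1.5; on sellers: 3. (They sum to 4.5.)
The less price-elastic side of the market bears the larger share of a per-unit tax.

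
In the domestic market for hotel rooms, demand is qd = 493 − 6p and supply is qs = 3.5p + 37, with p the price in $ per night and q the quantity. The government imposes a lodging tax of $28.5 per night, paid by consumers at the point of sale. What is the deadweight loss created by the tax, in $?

Deadweight loss = $897.75.

Before the tax: set 493 − 6p = 3.5p + 37 → p* = $48, q* = 205.
With the tax collected from consumers, demand (in seller-price terms) shifts: qd = 493 − 6(p + 28.5).
New equilibrium: consumers pay $58.5, sellers receive $30, q = 142. (Wedge: pb − ps = 28.5.)
Quantity falls by |ΔQ| = |205 − 142| = 63.
DWL = ½ · t · |ΔQ| = ½ · 28.5 · 63 = $897.75.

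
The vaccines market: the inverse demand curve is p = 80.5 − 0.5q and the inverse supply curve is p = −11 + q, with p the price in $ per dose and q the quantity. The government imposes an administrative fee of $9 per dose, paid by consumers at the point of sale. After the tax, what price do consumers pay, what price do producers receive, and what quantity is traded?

Rewrite in direct form: qd = 161 − 2p and qs = p + 11.
Before the tax: set 161 − 2p = p + 11 → p* = $50, q* = 61.
With the tax collected from consumers, demand (in seller-price terms) shifts: qd = 161 − 2(p + 9).
Solving gives q = 55 with consumers paying $53 and producers receiving $44 (the $9 wedge).
The less price-elastic side of the market bears the larger share of a per-unit tax.

Consumers pay $53; producers receive $44; quantity = 55.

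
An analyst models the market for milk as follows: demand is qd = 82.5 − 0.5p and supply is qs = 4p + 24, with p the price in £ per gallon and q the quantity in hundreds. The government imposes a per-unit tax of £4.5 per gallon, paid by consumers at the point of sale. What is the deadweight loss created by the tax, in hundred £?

Without the tax, 82.5 − 0.5p = 4p + 24 gives 4.5p = 58.5, so p* = £13 and q* = 76.
With the tax collected from consumers, demand (in seller-price terms) shifts: qd = 82.5 − 0.5(p + 4.5).
New equilibrium: consumers pay £17, producers receive £12.5, q = 74. (Wedge: pb − ps = 4.5.)
Quantity falls by |ΔQ| = |76 − 74| = 2.
DWL = ½ · t · |ΔQ| = ½ · 4.5 · 2 = £4.5.

Deadweight loss = £4.5 hundred.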